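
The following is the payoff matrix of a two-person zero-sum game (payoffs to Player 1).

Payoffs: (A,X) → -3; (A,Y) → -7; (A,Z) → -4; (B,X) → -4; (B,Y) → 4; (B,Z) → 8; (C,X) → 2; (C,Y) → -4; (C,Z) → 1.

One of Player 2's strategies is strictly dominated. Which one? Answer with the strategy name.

Z

Y holds Player 1's payoff strictly below Z in every row: -7 < -4, 4 < 8, -4 < 1.
So Z is strictly dominated for Player 2.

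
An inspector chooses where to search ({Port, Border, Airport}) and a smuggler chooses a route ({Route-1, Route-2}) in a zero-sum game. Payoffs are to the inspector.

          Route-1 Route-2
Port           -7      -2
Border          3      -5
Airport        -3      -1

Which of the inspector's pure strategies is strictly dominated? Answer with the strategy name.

Airport gives a strictly higher payoff than Port against every column: -3 > -7, -1 > -2.
So Port is strictly dominated and the inspector never plays it.

Port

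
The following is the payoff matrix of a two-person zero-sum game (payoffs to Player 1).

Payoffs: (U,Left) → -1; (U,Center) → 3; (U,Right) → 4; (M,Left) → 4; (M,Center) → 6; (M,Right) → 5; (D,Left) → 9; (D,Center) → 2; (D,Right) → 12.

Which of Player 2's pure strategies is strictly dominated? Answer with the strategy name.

Right

Left holds Player 1's payoff strictly below Right in every row: -1 < 4, 4 < 5, 9 < 12.
So Right is strictly dominated for Player 2.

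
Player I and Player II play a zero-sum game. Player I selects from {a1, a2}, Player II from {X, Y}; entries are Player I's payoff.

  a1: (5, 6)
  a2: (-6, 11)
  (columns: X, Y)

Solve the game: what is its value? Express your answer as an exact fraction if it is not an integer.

Row minima: a1 → 5, a2 → -6; maximin = 5.
Column maxima: X → 5, Y → 11; minimax = 5.
Since maximin = minimax = 5, there is a saddle point and the value is 5.

5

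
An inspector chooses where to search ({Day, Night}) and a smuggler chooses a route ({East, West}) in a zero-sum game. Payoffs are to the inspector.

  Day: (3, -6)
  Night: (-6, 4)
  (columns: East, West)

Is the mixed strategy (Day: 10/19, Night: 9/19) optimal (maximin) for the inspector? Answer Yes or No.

Against East this mix gives (10/19)·3 + (9/19)·(-6) = -24/19.
Against West this mix gives (10/19)·(-6) + (9/19)·4 = -24/19.
All of the smuggler's active replies (East, West) yield -24/19, and no column does worse for the inspector. The mix makes the smuggler indifferent and guarantees -24/19, so it is optimal.

Yes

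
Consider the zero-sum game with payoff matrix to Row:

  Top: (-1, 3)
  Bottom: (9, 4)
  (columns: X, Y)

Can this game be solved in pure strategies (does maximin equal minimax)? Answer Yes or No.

Yes

Row minima: Top → -1, Bottom → 4; maximin = 4.
Column maxima: X → 9, Y → 4; minimax = 4.
maximin = minimax = 4, so a saddle point exists.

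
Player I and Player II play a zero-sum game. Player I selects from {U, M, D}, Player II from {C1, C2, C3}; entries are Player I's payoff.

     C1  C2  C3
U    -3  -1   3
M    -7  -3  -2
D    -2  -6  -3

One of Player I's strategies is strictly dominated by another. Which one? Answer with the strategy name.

U gives a strictly higher payoff than M against every column: -3 > -7, -1 > -3, 3 > -2.
So M is strictly dominated and Player I never plays it.

M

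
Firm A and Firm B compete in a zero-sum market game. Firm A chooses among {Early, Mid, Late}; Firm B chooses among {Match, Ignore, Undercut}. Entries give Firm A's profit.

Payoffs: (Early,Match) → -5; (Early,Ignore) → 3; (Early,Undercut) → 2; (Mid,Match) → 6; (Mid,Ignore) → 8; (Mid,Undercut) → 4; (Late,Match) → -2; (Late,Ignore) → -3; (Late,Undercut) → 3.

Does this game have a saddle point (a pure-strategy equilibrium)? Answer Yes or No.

Row minima: Early → -5, Mid → 4, Late → -3; maximin = 4.
Column maxima: Match → 6, Ignore → 8, Undercut → 4; minimax = 4.
maximin = minimax = 4, so a saddle point exists.

Yes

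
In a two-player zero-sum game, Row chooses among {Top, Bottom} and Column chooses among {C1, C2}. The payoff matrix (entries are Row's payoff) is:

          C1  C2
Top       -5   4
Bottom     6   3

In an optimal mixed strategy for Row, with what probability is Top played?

Row minima: Top → -5, Bottom → 3; maximin = 3.
Column maxima: C1 → 6, C2 → 4; minimax = 4.
3 ≠ 4, so there is no saddle point; optimal play is mixed.
Let Row play Top with probability p. Expected payoff against C1: (-5)p + 6(1−p) = −11p + 6; against C2: 4p + 3(1−p) = p + 3.
Setting these equal: −11p + 6 = p + 3 ⇒ −12p = -3 ⇒ p = 1/4, and the value is (-11)·(1/4) + 6 = 13/4.
For Column: with q = P(C1), equating Top's and Bottom's payoffs gives −9q + 4 = 3q + 3 ⇒ q = 1/12.

1/4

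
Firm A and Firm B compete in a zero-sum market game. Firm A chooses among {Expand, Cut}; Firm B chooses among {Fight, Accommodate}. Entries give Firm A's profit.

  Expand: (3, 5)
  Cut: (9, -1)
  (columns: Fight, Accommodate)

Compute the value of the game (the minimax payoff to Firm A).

4

Row minima: Expand → 3, Cut → -1; maximin = 3.
Column maxima: Fight → 9, Accommodate → 5; minimax = 5.
3 ≠ 5, so there is no saddle point; optimal play is mixed.
Let Firm A play Expand with probability p. Expected payoff against Fight: 3p + 9(1−p) = −6p + 9; against Accommodate: 5p + (-1)(1−p) = 6p − 1.
Setting these equal: −6p + 9 = 6p − 1 ⇒ −12p = -10 ⇒ p = 5/6, and the value is (-6)·(5/6) + 9 = 4.
For Firm B: with q = P(Fight), equating Expand's and Cut's payoffs gives −2q + 5 = 10q − 1 ⇒ q = 1/2.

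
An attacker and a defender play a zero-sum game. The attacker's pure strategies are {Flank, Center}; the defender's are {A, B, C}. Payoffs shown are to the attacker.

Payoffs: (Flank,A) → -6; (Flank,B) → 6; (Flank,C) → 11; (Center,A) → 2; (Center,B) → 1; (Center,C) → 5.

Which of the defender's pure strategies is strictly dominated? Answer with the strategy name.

C

A holds the attacker's payoff strictly below C in every row: -6 < 11, 2 < 5.
So C is strictly dominated for the defender.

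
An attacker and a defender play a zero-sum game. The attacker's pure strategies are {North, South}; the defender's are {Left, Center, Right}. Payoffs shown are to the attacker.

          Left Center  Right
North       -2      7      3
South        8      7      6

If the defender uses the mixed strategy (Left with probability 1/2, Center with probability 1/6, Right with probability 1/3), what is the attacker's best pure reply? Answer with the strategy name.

Expected payoff of North: (1/2)·(-2) + (1/6)·7 + (1/3)·3 = 7/6.
Expected payoff of South: (1/2)·8 + (1/6)·7 + (1/3)·6 = 43/6.
The largest is 43/6, so the attacker's best response is South.

South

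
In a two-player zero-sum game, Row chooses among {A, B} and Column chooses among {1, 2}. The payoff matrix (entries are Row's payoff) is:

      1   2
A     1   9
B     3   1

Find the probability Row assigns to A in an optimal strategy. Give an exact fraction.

Row minima: A → 1, B → 1; maximin = 1.
Column maxima: 1 → 3, 2 → 9; minimax = 3.
1 ≠ 3, so there is no saddle point; optimal play is mixed.
Let Row play A with probability p. Expected payoff against 1: 1p + 3(1−p) = −2p + 3; against 2: 9p + 1(1−p) = 8p + 1.
Setting these equal: −2p + 3 = 8p + 1 ⇒ −10p = -2 ⇒ p = 1/5, and the value is (-2)·(1/5) + 3 = 13/5.
For Column: with q = P(1), equating A's and B's payoffs gives −8q + 9 = 2q + 1 ⇒ q = 4/5.

1/5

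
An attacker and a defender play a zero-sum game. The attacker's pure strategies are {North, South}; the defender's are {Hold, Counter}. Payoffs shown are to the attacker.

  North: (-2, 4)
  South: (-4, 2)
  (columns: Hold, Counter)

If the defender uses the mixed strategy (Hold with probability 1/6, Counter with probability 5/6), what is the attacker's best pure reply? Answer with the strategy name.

North

Expected payoff of North: (1/6)·(-2) + (5/6)·4 = 3.
Expected payoff of South: (1/6)·(-4) + (5/6)·2 = 1.
The largest is 3, so the attacker's best response is North.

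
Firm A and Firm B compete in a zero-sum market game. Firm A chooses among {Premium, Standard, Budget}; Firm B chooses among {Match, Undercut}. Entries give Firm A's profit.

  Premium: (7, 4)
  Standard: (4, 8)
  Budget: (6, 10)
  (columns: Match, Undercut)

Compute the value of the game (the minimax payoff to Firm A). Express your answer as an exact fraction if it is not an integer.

Row minima: Premium → 4, Standard → 4, Budget → 6; maximin = 6.
Column maxima: Match → 7, Undercut → 10; minimax = 7.
6 ≠ 7, so there is no saddle point; optimal play is mixed.
Standard is strictly dominated by Budget, so Firm A never plays it.
On the remaining 2×2 (Premium, Budget vs Match, Undercut):
Let Firm A play Premium with probability p. Expected payoff against Match: 7p + 6(1−p) = p + 6; against Undercut: 4p + 10(1−p) = −6p + 10.
Setting these equal: p + 6 = −6p + 10 ⇒ 7p = 4 ⇒ p = 4/7, and the value is (1)·(4/7) + 6 = 46/7.
For Firm B: with q = P(Match), equating Premium's and Budget's payoffs gives 3q + 4 = −4q + 10 ⇒ q = 6/7.

46/7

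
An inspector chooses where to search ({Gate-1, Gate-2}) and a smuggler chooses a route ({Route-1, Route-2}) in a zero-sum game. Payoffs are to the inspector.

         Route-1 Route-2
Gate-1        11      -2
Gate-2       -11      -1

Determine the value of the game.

-33/23

Row minima: Gate-1 → -2, Gate-2 → -11; maximin = -2.
Column maxima: Route-1 → 11, Route-2 → -1; minimax = -1.
-2 ≠ -1, so there is no saddle point; optimal play is mixed.
Let the inspector play Gate-1 with probability p. Expected payoff against Route-1: 11p + (-11)(1−p) = 22p − 11; against Route-2: (-2)p + (-1)(1−p) = −p − 1.
Setting these equal: 22p − 11 = −p − 1 ⇒ 23p = 10 ⇒ p = 10/23, and the value is (22)·(10/23) − 11 = -33/23.
For the smuggler: with q = P(Route-1), equating Gate-1's and Gate-2's payoffs gives 13q − 2 = −10q − 1 ⇒ q = 1/23.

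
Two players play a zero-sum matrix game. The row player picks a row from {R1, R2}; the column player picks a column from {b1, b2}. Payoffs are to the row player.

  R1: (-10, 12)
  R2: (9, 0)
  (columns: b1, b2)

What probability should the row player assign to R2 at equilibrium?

Row minima: R1 → -10, R2 → 0; maximin = 0.
Column maxima: b1 → 9, b2 → 12; minimax = 9.
0 ≠ 9, so there is no saddle point; optimal play is mixed.
Let the row player play R1 with probability p. Expected payoff against b1: (-10)p + 9(1−p) = −19p + 9; against b2: 12p + 0(1−p) = 12p.
Setting these equal: −19p + 9 = 12p ⇒ −31p = -9 ⇒ p = 9/31, and the value is (-19)·(9/31) + 9 = 108/31.
For the column player: with q = P(b1), equating R1's and R2's payoffs gives −22q + 12 = 9q ⇒ q = 12/31.

22/31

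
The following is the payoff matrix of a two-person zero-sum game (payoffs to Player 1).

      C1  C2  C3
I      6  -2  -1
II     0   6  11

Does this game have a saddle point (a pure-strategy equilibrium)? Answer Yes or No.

No

Row minima: I → -2, II → 0; maximin = 0.
Column maxima: C1 → 6, C2 → 6, C3 → 11; minimax = 6.
0 ≠ 6, so no pure-strategy equilibrium exists.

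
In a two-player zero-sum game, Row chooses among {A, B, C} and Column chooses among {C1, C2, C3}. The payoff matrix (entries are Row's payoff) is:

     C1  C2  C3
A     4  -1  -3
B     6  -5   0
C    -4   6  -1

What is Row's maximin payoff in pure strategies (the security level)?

-3

Row minima: A → -3, B → -5, C → -4.
The best of these is -3.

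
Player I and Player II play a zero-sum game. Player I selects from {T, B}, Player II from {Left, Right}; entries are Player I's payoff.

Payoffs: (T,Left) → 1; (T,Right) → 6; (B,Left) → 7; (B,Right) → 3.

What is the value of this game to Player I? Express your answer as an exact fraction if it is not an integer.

Row minima: T → 1, B → 3; maximin = 3.
Column maxima: Left → 7, Right → 6; minimax = 6.
3 ≠ 6, so there is no saddle point; optimal play is mixed.
Let Player I play T with probability p. Expected payoff against Left: 1p + 7(1−p) = −6p + 7; against Right: 6p + 3(1−p) = 3p + 3.
Setting these equal: −6p + 7 = 3p + 3 ⇒ −9p = -4 ⇒ p = 4/9, and the value is (-6)·(4/9) + 7 = 13/3.
For Player II: with q = P(Left), equating T's and B's payoffs gives −5q + 6 = 4q + 3 ⇒ q = 1/3.

13/3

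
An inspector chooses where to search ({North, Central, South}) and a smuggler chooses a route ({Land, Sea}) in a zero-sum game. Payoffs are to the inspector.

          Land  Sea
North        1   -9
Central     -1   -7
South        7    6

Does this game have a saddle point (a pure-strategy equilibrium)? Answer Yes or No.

Row minima: North → -9, Central → -7, South → 6; maximin = 6.
Column maxima: Land → 7, Sea → 6; minimax = 6.
maximin = minimax = 6, so a saddle point exists.

Yes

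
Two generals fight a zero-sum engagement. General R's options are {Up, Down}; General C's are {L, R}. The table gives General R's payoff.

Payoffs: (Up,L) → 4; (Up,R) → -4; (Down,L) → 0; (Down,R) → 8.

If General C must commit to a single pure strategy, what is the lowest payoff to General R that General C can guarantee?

Column maxima: L → 4, R → 8.
The smallest of these is 4.

4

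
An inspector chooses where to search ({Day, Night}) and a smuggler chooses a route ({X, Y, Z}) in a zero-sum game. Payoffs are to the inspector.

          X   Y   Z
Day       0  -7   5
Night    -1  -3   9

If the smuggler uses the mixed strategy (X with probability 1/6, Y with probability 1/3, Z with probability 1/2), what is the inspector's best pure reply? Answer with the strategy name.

Night

Expected payoff of Day: (1/6)·0 + (1/3)·(-7) + (1/2)·5 = 1/6.
Expected payoff of Night: (1/6)·(-1) + (1/3)·(-3) + (1/2)·9 = 10/3.
The largest is 10/3, so the inspector's best response is Night.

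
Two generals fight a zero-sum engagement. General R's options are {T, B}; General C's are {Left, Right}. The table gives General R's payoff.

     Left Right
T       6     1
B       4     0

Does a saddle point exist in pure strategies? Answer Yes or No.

Yes

Row minima: T → 1, B → 0; maximin = 1.
Column maxima: Left → 6, Right → 1; minimax = 1.
maximin = minimax = 1, so a saddle point exists.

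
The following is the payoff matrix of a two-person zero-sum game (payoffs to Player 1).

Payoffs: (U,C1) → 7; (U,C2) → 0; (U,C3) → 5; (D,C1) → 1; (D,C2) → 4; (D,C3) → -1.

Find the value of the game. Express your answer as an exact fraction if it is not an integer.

2

Row minima: U → 0, D → -1; maximin = 0.
Column maxima: C1 → 7, C2 → 4, C3 → 5; minimax = 4.
0 ≠ 4, so there is no saddle point; optimal play is mixed.
C1 is strictly dominated by C3 (it gives Player 1 strictly more in every row), so Player 2 never plays it.
On the remaining 2×2 (U, D vs C2, C3):
Let Player 1 play U with probability p. Expected payoff against C2: 0p + 4(1−p) = −4p + 4; against C3: 5p + (-1)(1−p) = 6p − 1.
Setting these equal: −4p + 4 = 6p − 1 ⇒ −10p = -5 ⇒ p = 1/2, and the value is (-4)·(1/2) + 4 = 2.
For Player 2: with q = P(C2), equating U's and D's payoffs gives −5q + 5 = 5q − 1 ⇒ q = 3/5.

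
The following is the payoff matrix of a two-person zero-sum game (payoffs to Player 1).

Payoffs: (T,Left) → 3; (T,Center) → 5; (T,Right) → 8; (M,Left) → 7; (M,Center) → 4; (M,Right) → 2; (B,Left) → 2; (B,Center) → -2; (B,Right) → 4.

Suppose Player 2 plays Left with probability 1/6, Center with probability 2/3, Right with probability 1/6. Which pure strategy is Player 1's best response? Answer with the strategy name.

T

Expected payoff of T: (1/6)·3 + (2/3)·5 + (1/6)·8 = 31/6.
Expected payoff of M: (1/6)·7 + (2/3)·4 + (1/6)·2 = 25/6.
Expected payoff of B: (1/6)·2 + (2/3)·(-2) + (1/6)·4 = -1/3.
The largest is 31/6, so Player 1's best response is T.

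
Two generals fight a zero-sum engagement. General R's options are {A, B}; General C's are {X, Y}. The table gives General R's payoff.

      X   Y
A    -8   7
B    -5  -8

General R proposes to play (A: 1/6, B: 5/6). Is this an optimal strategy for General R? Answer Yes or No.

Yes

Against X this mix gives (1/6)·(-8) + (5/6)·(-5) = -11/2.
Against Y this mix gives (1/6)·7 + (5/6)·(-8) = -11/2.
All of General C's active replies (X, Y) yield -11/2, and no column does worse for General R. The mix makes General C indifferent and guarantees -11/2, so it is optimal.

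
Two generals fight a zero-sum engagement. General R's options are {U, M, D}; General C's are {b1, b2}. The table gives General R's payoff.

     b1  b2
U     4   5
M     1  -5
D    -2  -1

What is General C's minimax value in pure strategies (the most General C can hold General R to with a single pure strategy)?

Column maxima: b1 → 4, b2 → 5.
The smallest of these is 4.

4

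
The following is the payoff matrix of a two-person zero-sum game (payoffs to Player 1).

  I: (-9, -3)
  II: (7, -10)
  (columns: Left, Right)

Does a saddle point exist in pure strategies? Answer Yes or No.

No

Row minima: I → -9, II → -10; maximin = -9.
Column maxima: Left → 7, Right → -3; minimax = -3.
-9 ≠ -3, so no pure-strategy equilibrium exists.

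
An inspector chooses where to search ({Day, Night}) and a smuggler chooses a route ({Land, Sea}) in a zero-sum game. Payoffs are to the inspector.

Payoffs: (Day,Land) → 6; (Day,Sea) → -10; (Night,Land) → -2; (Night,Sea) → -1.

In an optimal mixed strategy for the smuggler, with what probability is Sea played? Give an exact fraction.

Row minima: Day → -10, Night → -2; maximin = -2.
Column maxima: Land → 6, Sea → -1; minimax = -1.
-2 ≠ -1, so there is no saddle point; optimal play is mixed.
Let the inspector play Day with probability p. Expected payoff against Land: 6p + (-2)(1−p) = 8p − 2; against Sea: (-10)p + (-1)(1−p) = −9p − 1.
Setting these equal: 8p − 2 = −9p − 1 ⇒ 17p = 1 ⇒ p = 1/17, and the value is (8)·(1/17) − 2 = -26/17.
For the smuggler: with q = P(Land), equating Day's and Night's payoffs gives 16q − 10 = −q − 1 ⇒ q = 9/17.

8/17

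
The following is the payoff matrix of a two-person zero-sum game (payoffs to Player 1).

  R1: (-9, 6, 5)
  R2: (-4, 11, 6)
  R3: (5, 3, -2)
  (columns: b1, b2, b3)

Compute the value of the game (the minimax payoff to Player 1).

22/17

Row minima: R1 → -9, R2 → -4, R3 → -2; maximin = -2.
Column maxima: b1 → 5, b2 → 11, b3 → 6; minimax = 5.
-2 ≠ 5, so there is no saddle point; optimal play is mixed.
R1 is strictly dominated by R2, so Player 1 never plays it.
b2 is strictly dominated by b3 (it gives Player 1 strictly more in every row), so Player 2 never plays it.
On the remaining 2×2 (R2, R3 vs b1, b3):
Let Player 1 play R2 with probability p. Expected payoff against b1: (-4)p + 5(1−p) = −9p + 5; against b3: 6p + (-2)(1−p) = 8p − 2.
Setting these equal: −9p + 5 = 8p − 2 ⇒ −17p = -7 ⇒ p = 7/17, and the value is (-9)·(7/17) + 5 = 22/17.
For Player 2: with q = P(b1), equating R2's and R3's payoffs gives −10q + 6 = 7q − 2 ⇒ q = 8/17.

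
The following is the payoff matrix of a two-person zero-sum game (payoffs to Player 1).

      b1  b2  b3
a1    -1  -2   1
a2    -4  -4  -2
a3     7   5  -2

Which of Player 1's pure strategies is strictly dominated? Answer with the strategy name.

a2

a1 gives a strictly higher payoff than a2 against every column: -1 > -4, -2 > -4, 1 > -2.
So a2 is strictly dominated and Player 1 never plays it.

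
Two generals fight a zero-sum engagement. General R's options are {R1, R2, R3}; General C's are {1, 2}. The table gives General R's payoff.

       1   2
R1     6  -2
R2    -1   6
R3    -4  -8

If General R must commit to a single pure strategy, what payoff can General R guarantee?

-1

Row minima: R1 → -2, R2 → -1, R3 → -8.
The best of these is -1.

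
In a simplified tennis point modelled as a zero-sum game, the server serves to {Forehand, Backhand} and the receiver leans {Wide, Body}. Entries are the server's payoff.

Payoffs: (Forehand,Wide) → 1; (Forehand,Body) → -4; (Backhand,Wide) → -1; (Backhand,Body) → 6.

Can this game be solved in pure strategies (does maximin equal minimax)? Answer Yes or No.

Row minima: Forehand → -4, Backhand → -1; maximin = -1.
Column maxima: Wide → 1, Body → 6; minimax = 1.
-1 ≠ 1, so no pure-strategy equilibrium exists.

No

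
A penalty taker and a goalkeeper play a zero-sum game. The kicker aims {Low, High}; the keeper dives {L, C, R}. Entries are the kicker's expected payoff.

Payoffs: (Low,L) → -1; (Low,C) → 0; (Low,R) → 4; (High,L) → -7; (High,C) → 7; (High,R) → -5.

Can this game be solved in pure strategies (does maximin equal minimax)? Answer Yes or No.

Yes

Row minima: Low → -1, High → -7; maximin = -1.
Column maxima: L → -1, C → 7, R → 4; minimax = -1.
maximin = minimax = -1, so a saddle point exists.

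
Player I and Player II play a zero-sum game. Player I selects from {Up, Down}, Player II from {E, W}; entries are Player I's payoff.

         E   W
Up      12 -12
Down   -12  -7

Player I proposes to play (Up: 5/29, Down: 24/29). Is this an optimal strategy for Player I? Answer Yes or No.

Yes

Against E this mix gives (5/29)·12 + (24/29)·(-12) = -228/29.
Against W this mix gives (5/29)·(-12) + (24/29)·(-7) = -228/29.
All of Player II's active replies (E, W) yield -228/29, and no column does worse for Player I. The mix makes Player II indifferent and guarantees -228/29, so it is optimal.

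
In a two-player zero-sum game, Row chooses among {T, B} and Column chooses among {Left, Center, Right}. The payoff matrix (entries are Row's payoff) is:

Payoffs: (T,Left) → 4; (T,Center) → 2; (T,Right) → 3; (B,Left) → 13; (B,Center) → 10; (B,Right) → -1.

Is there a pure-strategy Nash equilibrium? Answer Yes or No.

No

Row minima: T → 2, B → -1; maximin = 2.
Column maxima: Left → 13, Center → 10, Right → 3; minimax = 3.
2 ≠ 3, so no pure-strategy equilibrium exists.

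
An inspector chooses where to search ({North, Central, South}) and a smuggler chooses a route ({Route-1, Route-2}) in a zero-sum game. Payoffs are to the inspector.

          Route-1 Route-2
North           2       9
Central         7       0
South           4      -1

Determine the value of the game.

Row minima: North → 2, Central → 0, South → -1; maximin = 2.
Column maxima: Route-1 → 7, Route-2 → 9; minimax = 7.
2 ≠ 7, so there is no saddle point; optimal play is mixed.
South is strictly dominated by Central, so the inspector never plays it.
On the remaining 2×2 (North, Central vs Route-1, Route-2):
Let the inspector play North with probability p. Expected payoff against Route-1: 2p + 7(1−p) = −5p + 7; against Route-2: 9p + 0(1−p) = 9p.
Setting these equal: −5p + 7 = 9p ⇒ −14p = -7 ⇒ p = 1/2, and the value is (-5)·(1/2) + 7 = 9/2.
For the smuggler: with q = P(Route-1), equating North's and Central's payoffs gives −7q + 9 = 7q ⇒ q = 9/14.

9/2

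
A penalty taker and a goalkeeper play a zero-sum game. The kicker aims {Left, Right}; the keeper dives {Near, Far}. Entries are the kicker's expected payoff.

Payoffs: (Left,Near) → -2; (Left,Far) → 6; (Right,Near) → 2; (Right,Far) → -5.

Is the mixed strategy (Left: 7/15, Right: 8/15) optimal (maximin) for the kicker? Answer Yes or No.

Against Near this mix gives (7/15)·(-2) + (8/15)·2 = 2/15.
Against Far this mix gives (7/15)·6 + (8/15)·(-5) = 2/15.
All of the keeper's active replies (Near, Far) yield 2/15, and no column does worse for the kicker. The mix makes the keeper indifferent and guarantees 2/15, so it is optimal.

Yes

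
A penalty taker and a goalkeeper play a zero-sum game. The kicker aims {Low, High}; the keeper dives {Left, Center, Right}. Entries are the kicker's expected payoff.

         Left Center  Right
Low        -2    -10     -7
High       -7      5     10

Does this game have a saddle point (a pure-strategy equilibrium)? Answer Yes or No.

No

Row minima: Low → -10, High → -7; maximin = -7.
Column maxima: Left → -2, Center → 5, Right → 10; minimax = -2.
-7 ≠ -2, so no pure-strategy equilibrium exists.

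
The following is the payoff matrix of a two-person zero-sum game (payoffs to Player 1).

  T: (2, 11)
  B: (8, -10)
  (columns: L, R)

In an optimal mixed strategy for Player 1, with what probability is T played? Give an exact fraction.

Row minima: T → 2, B → -10; maximin = 2.
Column maxima: L → 8, R → 11; minimax = 8.
2 ≠ 8, so there is no saddle point; optimal play is mixed.
Let Player 1 play T with probability p. Expected payoff against L: 2p + 8(1−p) = −6p + 8; against R: 11p + (-10)(1−p) = 21p − 10.
Setting these equal: −6p + 8 = 21p − 10 ⇒ −27p = -18 ⇒ p = 2/3, and the value is (-6)·(2/3) + 8 = 4.
For Player 2: with q = P(L), equating T's and B's payoffs gives −9q + 11 = 18q − 10 ⇒ q = 7/9.

2/3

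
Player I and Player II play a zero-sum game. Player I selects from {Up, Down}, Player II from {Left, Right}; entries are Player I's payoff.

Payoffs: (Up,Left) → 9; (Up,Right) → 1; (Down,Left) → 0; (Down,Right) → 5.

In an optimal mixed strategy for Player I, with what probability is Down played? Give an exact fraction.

Row minima: Up → 1, Down → 0; maximin = 1.
Column maxima: Left → 9, Right → 5; minimax = 5.
1 ≠ 5, so there is no saddle point; optimal play is mixed.
Let Player I play Up with probability p. Expected payoff against Left: 9p + 0(1−p) = 9p; against Right: 1p + 5(1−p) = −4p + 5.
Setting these equal: 9p = −4p + 5 ⇒ 13p = 5 ⇒ p = 5/13, and the value is (9)·(5/13) = 45/13.
For Player II: with q = P(Left), equating Up's and Down's payoffs gives 8q + 1 = −5q + 5 ⇒ q = 4/13.

8/13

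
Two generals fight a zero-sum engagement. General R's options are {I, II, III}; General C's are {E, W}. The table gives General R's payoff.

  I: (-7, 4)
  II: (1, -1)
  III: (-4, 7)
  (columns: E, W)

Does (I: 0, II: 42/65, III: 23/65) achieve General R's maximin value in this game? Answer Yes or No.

No

Against E this mix gives (42/65)·1 + (23/65)·(-4) = -10/13.
Against W this mix gives (42/65)·(-1) + (23/65)·7 = 119/65.
General C will play E, holding General R to -10/13. Shifting weight toward the row that does better against E would raise this floor (the equalizing mix achieves 3/13 against both E and W), so the proposed strategy is not optimal.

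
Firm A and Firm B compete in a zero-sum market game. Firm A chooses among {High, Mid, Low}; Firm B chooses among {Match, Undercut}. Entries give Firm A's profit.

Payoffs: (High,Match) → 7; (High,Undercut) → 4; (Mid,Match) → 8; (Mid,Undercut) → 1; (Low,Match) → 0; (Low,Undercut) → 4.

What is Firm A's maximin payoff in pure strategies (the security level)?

Row minima: High → 4, Mid → 1, Low → 0.
The best of these is 4.

4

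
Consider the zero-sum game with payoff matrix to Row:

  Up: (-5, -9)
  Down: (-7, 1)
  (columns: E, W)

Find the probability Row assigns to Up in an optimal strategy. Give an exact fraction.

2/3

Row minima: Up → -9, Down → -7; maximin = -7.
Column maxima: E → -5, W → 1; minimax = -5.
-7 ≠ -5, so there is no saddle point; optimal play is mixed.
Let Row play Up with probability p. Expected payoff against E: (-5)p + (-7)(1−p) = 2p − 7; against W: (-9)p + 1(1−p) = −10p + 1.
Setting these equal: 2p − 7 = −10p + 1 ⇒ 12p = 8 ⇒ p = 2/3, and the value is (2)·(2/3) − 7 = -17/3.
For Column: with q = P(E), equating Up's and Down's payoffs gives 4q − 9 = −8q + 1 ⇒ q = 5/6.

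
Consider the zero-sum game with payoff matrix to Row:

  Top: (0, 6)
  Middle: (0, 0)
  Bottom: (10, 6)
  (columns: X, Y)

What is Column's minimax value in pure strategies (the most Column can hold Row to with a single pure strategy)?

Column maxima: X → 10, Y → 6.
The smallest of these is 6.

6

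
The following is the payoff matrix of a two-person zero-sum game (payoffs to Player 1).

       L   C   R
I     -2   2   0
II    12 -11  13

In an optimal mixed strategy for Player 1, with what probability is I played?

Row minima: I → -2, II → -11; maximin = -2.
Column maxima: L → 12, C → 2, R → 13; minimax = 2.
-2 ≠ 2, so there is no saddle point; optimal play is mixed.
R is strictly dominated by L (it gives Player 1 strictly more in every row), so Player 2 never plays it.
On the remaining 2×2 (I, II vs L, C):
Let Player 1 play I with probability p. Expected payoff against L: (-2)p + 12(1−p) = −14p + 12; against C: 2p + (-11)(1−p) = 13p − 11.
Setting these equal: −14p + 12 = 13p − 11 ⇒ −27p = -23 ⇒ p = 23/27, and the value is (-14)·(23/27) + 12 = 2/27.
For Player 2: with q = P(L), equating I's and II's payoffs gives −4q + 2 = 23q − 11 ⇒ q = 13/27.

23/27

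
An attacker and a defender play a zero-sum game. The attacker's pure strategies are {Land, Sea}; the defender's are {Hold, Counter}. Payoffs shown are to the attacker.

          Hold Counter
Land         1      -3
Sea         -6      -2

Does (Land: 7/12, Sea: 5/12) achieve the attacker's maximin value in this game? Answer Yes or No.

Against Hold this mix gives (7/12)·1 + (5/12)·(-6) = -23/12.
Against Counter this mix gives (7/12)·(-3) + (5/12)·(-2) = -31/12.
The defender will play Counter, holding the attacker to -31/12. Shifting weight toward the row that does better against Counter would raise this floor (the equalizing mix achieves -5/2 against both Counter and Hold), so the proposed strategy is not optimal.

No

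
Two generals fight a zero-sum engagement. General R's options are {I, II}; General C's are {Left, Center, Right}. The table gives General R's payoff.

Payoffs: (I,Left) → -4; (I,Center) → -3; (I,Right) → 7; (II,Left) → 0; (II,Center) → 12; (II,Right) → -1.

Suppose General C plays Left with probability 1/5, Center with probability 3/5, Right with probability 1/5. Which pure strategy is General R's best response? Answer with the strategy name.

II

Expected payoff of I: (1/5)·(-4) + (3/5)·(-3) + (1/5)·7 = -6/5.
Expected payoff of II: (1/5)·0 + (3/5)·12 + (1/5)·(-1) = 7.
The largest is 7, so General R's best response is II.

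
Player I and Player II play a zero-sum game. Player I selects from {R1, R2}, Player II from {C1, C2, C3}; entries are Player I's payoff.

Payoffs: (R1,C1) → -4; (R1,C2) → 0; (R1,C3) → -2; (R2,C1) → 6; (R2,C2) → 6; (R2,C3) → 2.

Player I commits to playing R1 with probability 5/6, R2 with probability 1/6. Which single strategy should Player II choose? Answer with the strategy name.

C1

If Player II plays C1, Player I's expected payoff is (5/6)·(-4) + (1/6)·6 = -7/3.
If Player II plays C2, Player I's expected payoff is (5/6)·0 + (1/6)·6 = 1.
If Player II plays C3, Player I's expected payoff is (5/6)·(-2) + (1/6)·2 = -4/3.
Player II minimizes Player I's payoff; the smallest is -7/3, so the best response is C1.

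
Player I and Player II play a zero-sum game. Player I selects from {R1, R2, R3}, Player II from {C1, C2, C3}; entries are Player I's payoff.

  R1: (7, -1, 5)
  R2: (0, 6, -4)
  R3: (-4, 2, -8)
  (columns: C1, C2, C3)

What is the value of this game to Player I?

Row minima: R1 → -1, R2 → -4, R3 → -8; maximin = -1.
Column maxima: C1 → 7, C2 → 6, C3 → 5; minimax = 5.
-1 ≠ 5, so there is no saddle point; optimal play is mixed.
R3 is strictly dominated by R2, so Player I never plays it.
C1 is strictly dominated by C3 (it gives Player I strictly more in every row), so Player II never plays it.
On the remaining 2×2 (R1, R2 vs C2, C3):
Let Player I play R1 with probability p. Expected payoff against C2: (-1)p + 6(1−p) = −7p + 6; against C3: 5p + (-4)(1−p) = 9p − 4.
Setting these equal: −7p + 6 = 9p − 4 ⇒ −16p = -10 ⇒ p = 5/8, and the value is (-7)·(5/8) + 6 = 13/8.
For Player II: with q = P(C2), equating R1's and R2's payoffs gives −6q + 5 = 10q − 4 ⇒ q = 9/16.

13/8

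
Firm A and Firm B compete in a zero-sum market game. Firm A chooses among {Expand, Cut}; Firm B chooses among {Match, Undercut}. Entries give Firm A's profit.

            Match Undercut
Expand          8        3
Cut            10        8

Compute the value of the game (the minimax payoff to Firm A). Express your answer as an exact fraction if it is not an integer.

Row minima: Expand → 3, Cut → 8; maximin = 8.
Column maxima: Match → 10, Undercut → 8; minimax = 8.
Since maximin = minimax = 8, there is a saddle point and the value is 8.

8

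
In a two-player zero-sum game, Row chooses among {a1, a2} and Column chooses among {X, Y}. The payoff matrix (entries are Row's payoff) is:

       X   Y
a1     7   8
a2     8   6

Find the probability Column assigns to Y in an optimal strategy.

1/3

Row minima: a1 → 7, a2 → 6; maximin = 7.
Column maxima: X → 8, Y → 8; minimax = 8.
7 ≠ 8, so there is no saddle point; optimal play is mixed.
Let Row play a1 with probability p. Expected payoff against X: 7p + 8(1−p) = −p + 8; against Y: 8p + 6(1−p) = 2p + 6.
Setting these equal: −p + 8 = 2p + 6 ⇒ −3p = -2 ⇒ p = 2/3, and the value is (-1)·(2/3) + 8 = 22/3.
For Column: with q = P(X), equating a1's and a2's payoffs gives −q + 8 = 2q + 6 ⇒ q = 2/3.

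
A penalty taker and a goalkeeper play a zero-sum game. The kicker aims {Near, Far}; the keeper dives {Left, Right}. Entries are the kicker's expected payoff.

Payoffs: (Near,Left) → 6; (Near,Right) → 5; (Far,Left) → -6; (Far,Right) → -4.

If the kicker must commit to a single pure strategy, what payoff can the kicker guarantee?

Row minima: Near → 5, Far → -6.
The best of these is 5.

5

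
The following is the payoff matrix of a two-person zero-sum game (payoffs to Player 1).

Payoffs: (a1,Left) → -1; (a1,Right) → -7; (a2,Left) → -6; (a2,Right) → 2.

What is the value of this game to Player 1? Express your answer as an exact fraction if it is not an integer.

-22/7

Row minima: a1 → -7, a2 → -6; maximin = -6.
Column maxima: Left → -1, Right → 2; minimax = -1.
-6 ≠ -1, so there is no saddle point; optimal play is mixed.
Let Player 1 play a1 with probability p. Expected payoff against Left: (-1)p + (-6)(1−p) = 5p − 6; against Right: (-7)p + 2(1−p) = −9p + 2.
Setting these equal: 5p − 6 = −9p + 2 ⇒ 14p = 8 ⇒ p = 4/7, and the value is (5)·(4/7) − 6 = -22/7.
For Player 2: with q = P(Left), equating a1's and a2's payoffs gives 6q − 7 = −8q + 2 ⇒ q = 9/14.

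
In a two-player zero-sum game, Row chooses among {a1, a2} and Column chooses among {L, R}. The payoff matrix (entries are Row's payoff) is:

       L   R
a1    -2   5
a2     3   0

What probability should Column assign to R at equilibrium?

1/2

Row minima: a1 → -2, a2 → 0; maximin = 0.
Column maxima: L → 3, R → 5; minimax = 3.
0 ≠ 3, so there is no saddle point; optimal play is mixed.
Let Row play a1 with probability p. Expected payoff against L: (-2)p + 3(1−p) = −5p + 3; against R: 5p + 0(1−p) = 5p.
Setting these equal: −5p + 3 = 5p ⇒ −10p = -3 ⇒ p = 3/10, and the value is (-5)·(3/10) + 3 = 3/2.
For Column: with q = P(L), equating a1's and a2's payoffs gives −7q + 5 = 3q ⇒ q = 1/2.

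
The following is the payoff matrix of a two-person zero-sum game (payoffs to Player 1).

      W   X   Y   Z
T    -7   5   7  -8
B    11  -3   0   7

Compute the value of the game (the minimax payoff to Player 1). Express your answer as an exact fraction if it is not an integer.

Row minima: T → -8, B → -3; maximin = -3.
Column maxima: W → 11, X → 5, Y → 7, Z → 7; minimax = 5.
-3 ≠ 5, so there is no saddle point; optimal play is mixed.
W is strictly dominated by Z (it gives Player 1 strictly more in every row), so Player 2 never plays it.
Y is strictly dominated by X (it gives Player 1 strictly more in every row), so Player 2 never plays it.
On the remaining 2×2 (T, B vs X, Z):
Let Player 1 play T with probability p. Expected payoff against X: 5p + (-3)(1−p) = 8p − 3; against Z: (-8)p + 7(1−p) = −15p + 7.
Setting these equal: 8p − 3 = −15p + 7 ⇒ 23p = 10 ⇒ p = 10/23, and the value is (8)·(10/23) − 3 = 11/23.
For Player 2: with q = P(X), equating T's and B's payoffs gives 13q − 8 = −10q + 7 ⇒ q = 15/23.

11/23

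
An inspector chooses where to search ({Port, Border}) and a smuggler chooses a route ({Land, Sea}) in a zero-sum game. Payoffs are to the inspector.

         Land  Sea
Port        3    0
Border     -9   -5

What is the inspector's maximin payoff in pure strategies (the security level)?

0

Row minima: Port → 0, Border → -9.
The best of these is 0.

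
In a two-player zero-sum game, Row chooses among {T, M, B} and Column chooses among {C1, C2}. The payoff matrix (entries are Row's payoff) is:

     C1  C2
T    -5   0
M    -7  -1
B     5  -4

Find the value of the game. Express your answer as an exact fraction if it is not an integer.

Row minima: T → -5, M → -7, B → -4; maximin = -4.
Column maxima: C1 → 5, C2 → 0; minimax = 0.
-4 ≠ 0, so there is no saddle point; optimal play is mixed.
M is strictly dominated by T, so Row never plays it.
On the remaining 2×2 (T, B vs C1, C2):
Let Row play T with probability p. Expected payoff against C1: (-5)p + 5(1−p) = −10p + 5; against C2: 0p + (-4)(1−p) = 4p − 4.
Setting these equal: −10p + 5 = 4p − 4 ⇒ −14p = -9 ⇒ p = 9/14, and the value is (-10)·(9/14) + 5 = -10/7.
For Column: with q = P(C1), equating T's and B's payoffs gives −5q = 9q − 4 ⇒ q = 2/7.

-10/7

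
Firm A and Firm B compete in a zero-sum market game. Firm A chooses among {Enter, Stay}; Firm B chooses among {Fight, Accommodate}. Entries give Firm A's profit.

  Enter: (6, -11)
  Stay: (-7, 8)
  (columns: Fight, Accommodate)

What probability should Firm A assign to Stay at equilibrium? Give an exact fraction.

17/32

Row minima: Enter → -11, Stay → -7; maximin = -7.
Column maxima: Fight → 6, Accommodate → 8; minimax = 6.
-7 ≠ 6, so there is no saddle point; optimal play is mixed.
Let Firm A play Enter with probability p. Expected payoff against Fight: 6p + (-7)(1−p) = 13p − 7; against Accommodate: (-11)p + 8(1−p) = −19p + 8.
Setting these equal: 13p − 7 = −19p + 8 ⇒ 32p = 15 ⇒ p = 15/32, and the value is (13)·(15/32) − 7 = -29/32.
For Firm B: with q = P(Fight), equating Enter's and Stay's payoffs gives 17q − 11 = −15q + 8 ⇒ q = 19/32.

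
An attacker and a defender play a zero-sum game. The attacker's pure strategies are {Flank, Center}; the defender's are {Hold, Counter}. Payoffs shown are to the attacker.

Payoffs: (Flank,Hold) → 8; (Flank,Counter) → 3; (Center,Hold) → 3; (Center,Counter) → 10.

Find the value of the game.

Row minima: Flank → 3, Center → 3; maximin = 3.
Column maxima: Hold → 8, Counter → 10; minimax = 8.
3 ≠ 8, so there is no saddle point; optimal play is mixed.
Let the attacker play Flank with probability p. Expected payoff against Hold: 8p + 3(1−p) = 5p + 3; against Counter: 3p + 10(1−p) = −7p + 10.
Setting these equal: 5p + 3 = −7p + 10 ⇒ 12p = 7 ⇒ p = 7/12, and the value is (5)·(7/12) + 3 = 71/12.
For the defender: with q = P(Hold), equating Flank's and Center's payoffs gives 5q + 3 = −7q + 10 ⇒ q = 7/12.

71/12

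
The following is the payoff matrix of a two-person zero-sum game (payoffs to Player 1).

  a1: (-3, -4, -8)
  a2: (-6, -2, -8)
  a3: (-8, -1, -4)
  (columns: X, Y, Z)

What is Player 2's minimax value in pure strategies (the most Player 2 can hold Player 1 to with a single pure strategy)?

Column maxima: X → -3, Y → -1, Z → -4.
The smallest of these is -4.

-4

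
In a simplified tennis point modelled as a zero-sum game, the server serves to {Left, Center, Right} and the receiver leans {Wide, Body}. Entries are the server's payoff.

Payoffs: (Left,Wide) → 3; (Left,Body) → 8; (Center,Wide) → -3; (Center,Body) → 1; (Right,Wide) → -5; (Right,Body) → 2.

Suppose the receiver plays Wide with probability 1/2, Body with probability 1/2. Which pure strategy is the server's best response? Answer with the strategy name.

Left

Expected payoff of Left: (1/2)·3 + (1/2)·8 = 11/2.
Expected payoff of Center: (1/2)·(-3) + (1/2)·1 = -1.
Expected payoff of Right: (1/2)·(-5) + (1/2)·2 = -3/2.
The largest is 11/2, so the server's best response is Left.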